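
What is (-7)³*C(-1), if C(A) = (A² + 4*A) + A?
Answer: 1372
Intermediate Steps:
C(A) = A² + 5*A
(-7)³*C(-1) = (-7)³*(-(5 - 1)) = -(-343)*4 = -343*(-4) = 1372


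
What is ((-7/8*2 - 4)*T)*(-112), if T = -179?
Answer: -115276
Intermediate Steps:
((-7/8*2 - 4)*T)*(-112) = ((-7/8*2 - 4)*(-179))*(-112) = ((-7/4 - 4)*(-179))*(-112) = -23/4*(-179)*(-112) = (4117/4)*(-112) = -115276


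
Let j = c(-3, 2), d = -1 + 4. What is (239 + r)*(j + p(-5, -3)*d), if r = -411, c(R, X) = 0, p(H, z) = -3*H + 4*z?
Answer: -1548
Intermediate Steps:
d = 3
j = 0
(239 + r)*(j + p(-5, -3)*d) = (239 - 411)*(0 + (-3*(-5) + 4*(-3))*3) = -172*(0 + (15 - 12)*3) = -172*(0 + 3*3) = -172*(0 + 9) = -172*9 = -1548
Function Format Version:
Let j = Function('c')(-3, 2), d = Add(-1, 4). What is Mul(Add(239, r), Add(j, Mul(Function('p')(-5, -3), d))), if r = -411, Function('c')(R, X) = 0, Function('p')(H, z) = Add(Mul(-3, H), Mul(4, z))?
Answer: -1548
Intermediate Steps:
d = 3
j = 0
Mul(Add(239, r), Add(j, Mul(Function('p')(-5, -3), d))) = Mul(Add(239, -411), Add(0, Mul(Add(Mul(-3, -5), Mul(4, -3)), 3))) = Mul(-172, Add(0, Mul(Add(15, -12), 3))) = Mul(-172, Add(0, Mul(3, 3))) = Mul(-172, Add(0, 9)) = Mul(-172, 9) = -1548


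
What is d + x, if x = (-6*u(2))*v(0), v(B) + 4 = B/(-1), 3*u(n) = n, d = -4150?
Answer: -4134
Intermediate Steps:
u(n) = n/3
v(B) = -4 - B (v(B) = -4 + B/(-1) = -4 + B*(-1) = -4 - B)
x = 16 (x = (-6*(⅓)*2)*(-4 - 1*0) = (-6*2/3)*(-4 + 0) = -6*⅔*(-4) = -4*(-4) = 16)
d + x = -4150 + 16 = -4134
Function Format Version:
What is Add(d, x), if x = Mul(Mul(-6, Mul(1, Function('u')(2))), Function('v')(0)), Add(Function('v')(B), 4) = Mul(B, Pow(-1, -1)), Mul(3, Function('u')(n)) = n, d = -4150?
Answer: -4134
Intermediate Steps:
Function('u')(n) = Mul(Rational(1, 3), n)
Function('v')(B) = Add(-4, Mul(-1, B)) (Function('v')(B) = Add(-4, Mul(B, Pow(-1, -1))) = Add(-4, Mul(B, -1)) = Add(-4, Mul(-1, B)))
x = 16 (x = Mul(Mul(-6, Mul(1, Mul(Rational(1, 3), 2))), Add(-4, Mul(-1, 0))) = Mul(Mul(-6, Mul(1, Rational(2, 3))), Add(-4, 0)) = Mul(Mul(-6, Rational(2, 3)), -4) = Mul(-4, -4) = 16)
Add(d, x) = Add(-4150, 16) = -4134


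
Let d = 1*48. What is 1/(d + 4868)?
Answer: 1/4916 ≈ 0.00020342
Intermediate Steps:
d = 48
1/(d + 4868) = 1/(48 + 4868) = 1/4916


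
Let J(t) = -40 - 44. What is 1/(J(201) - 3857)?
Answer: -1/3941 ≈ -0.00025374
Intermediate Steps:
J(t) = -84
1/(J(201) - 3857) = 1/(-84 - 3857) = 1/(-3941) = -1/3941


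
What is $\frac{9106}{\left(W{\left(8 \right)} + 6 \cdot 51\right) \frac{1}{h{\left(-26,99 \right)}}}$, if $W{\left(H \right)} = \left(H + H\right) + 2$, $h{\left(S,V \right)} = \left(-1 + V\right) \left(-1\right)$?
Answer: $- \frac{223097}{81} \approx -2754.3$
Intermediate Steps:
$h{\left(S,V \right)} = 1 - V$
$W{\left(H \right)} = 2 + 2 H$ ($W{\left(H \right)} = 2 H + 2 = 2 + 2 H$)
$\frac{9106}{\left(W{\left(8 \right)} + 6 \cdot 51\right) \frac{1}{h{\left(-26,99 \right)}}} = \frac{9106}{\left(\left(2 + 2 \cdot 8\right) + 6 \cdot 51\right) \frac{1}{1 - 99}} = \frac{9106}{\left(\left(2 + 16\right) + 306\right) \frac{1}{1 - 99}} = \frac{9106}{\left(18 + 306\right) \frac{1}{-98}} = \frac{9106}{324 \left(- \frac{1}{98}\right)} = \frac{9106}{- \frac{162}{49}} = 9106 \left(- \frac{49}{162}\right) = - \frac{223097}{81}$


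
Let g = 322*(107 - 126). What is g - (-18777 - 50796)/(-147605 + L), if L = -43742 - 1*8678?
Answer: -58277263/9525 ≈ -6118.3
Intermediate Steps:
L = -52420 (L = -43742 - 8678 = -52420)
g = -6118 (g = 322*(-19) = -6118)
g - (-18777 - 50796)/(-147605 + L) = -6118 - (-18777 - 50796)/(-147605 - 52420) = -6118 - (-69573)/(-200025) = -6118 - (-69573)*(-1)/200025 = -6118 - 1*3313/9525 = -6118 - 3313/9525 = -58277263/9525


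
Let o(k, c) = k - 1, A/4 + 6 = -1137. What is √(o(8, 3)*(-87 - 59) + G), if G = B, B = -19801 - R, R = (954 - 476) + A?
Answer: I*√16729 ≈ 129.34*I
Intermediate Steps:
A = -4572 (A = -24 + 4*(-1137) = -24 - 4548 = -4572)
o(k, c) = -1 + k
R = -4094 (R = (954 - 476) - 4572 = 478 - 4572 = -4094)
B = -15707 (B = -19801 - 1*(-4094) = -19801 + 4094 = -15707)
G = -15707
√(o(8, 3)*(-87 - 59) + G) = √((-1 + 8)*(-87 - 59) - 15707) = √(7*(-146) - 15707) = √(-1022 - 15707) = √(-16729) = I*√16729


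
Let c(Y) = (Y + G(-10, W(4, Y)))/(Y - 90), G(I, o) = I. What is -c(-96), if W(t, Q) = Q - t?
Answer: -53/93 ≈ -0.56989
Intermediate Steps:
c(Y) = (-10 + Y)/(-90 + Y) (c(Y) = (Y - 10)/(Y - 90) = (-10 + Y)/(-90 + Y))
-c(-96) = -(-10 - 96)/(-90 - 96) = -(-106)/(-186) = -(-1)*(-106)/186 = -1*53/93 = -53/93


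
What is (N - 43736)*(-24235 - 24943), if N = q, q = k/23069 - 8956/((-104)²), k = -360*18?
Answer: 67085150060029383/31189288 ≈ 2.1509e+9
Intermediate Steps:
k = -6480
q = -69173411/62378576 (q = -6480/23069 - 8956/((-104)²) = -6480*1/23069 - 8956/10816 = -6480/23069 - 8956*1/10816 = -6480/23069 - 2239/2704 = -69173411/62378576 ≈ -1.1089)
N = -69173411/62378576 ≈ -1.1089
(N - 43736)*(-24235 - 24943) = (-69173411/62378576 - 43736)*(-24235 - 24943) = -2728258573347/62378576*(-49178) = 67085150060029383/31189288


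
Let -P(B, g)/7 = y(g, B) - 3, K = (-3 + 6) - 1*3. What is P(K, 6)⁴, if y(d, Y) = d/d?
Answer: 38416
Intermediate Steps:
y(d, Y) = 1
K = 0 (K = 3 - 3 = 0)
P(B, g) = 14 (P(B, g) = -7*(1 - 3) = -7*(-2) = 14)
P(K, 6)⁴ = 14⁴ = 38416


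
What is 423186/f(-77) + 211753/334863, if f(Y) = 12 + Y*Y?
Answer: 142967358091/1989421083 ≈ 71.864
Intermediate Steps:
f(Y) = 12 + Y²
423186/f(-77) + 211753/334863 = 423186/(12 + (-77)²) + 211753/334863 = 423186/(12 + 5929) + 211753*(1/334863) = 423186/5941 + 211753/334863 = 142967358091/1989421083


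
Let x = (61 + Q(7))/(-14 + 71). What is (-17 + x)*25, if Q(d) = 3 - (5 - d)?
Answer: -7525/19 ≈ -396.05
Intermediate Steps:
Q(d) = -2 + d (Q(d) = 3 + (-5 + d) = -2 + d)
x = 22/19 (x = (61 + (-2 + 7))/(-14 + 71) = (61 + 5)/57 = 66*(1/57) = 22/19 ≈ 1.1579)
(-17 + x)*25 = (-17 + 22/19)*25 = -301/19*25 = -7525/19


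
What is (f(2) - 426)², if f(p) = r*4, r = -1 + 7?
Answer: 161604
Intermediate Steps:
r = 6
f(p) = 24 (f(p) = 6*4 = 24)
(f(2) - 426)² = (24 - 426)² = (-402)² = 161604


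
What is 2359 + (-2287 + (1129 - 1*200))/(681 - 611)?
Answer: 11698/5 ≈ 2339.6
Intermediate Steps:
2359 + (-2287 + (1129 - 1*200))/(681 - 611) = 2359 + (-2287 + (1129 - 200))/70 = 2359 + (-2287 + 929)*(1/70) = 2359 - 1358*1/70 = 2359 - 97/5 = 11698/5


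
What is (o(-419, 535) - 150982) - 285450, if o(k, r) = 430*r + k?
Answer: -206801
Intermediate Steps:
o(k, r) = k + 430*r
(o(-419, 535) - 150982) - 285450 = ((-419 + 430*535) - 150982) - 285450 = ((-419 + 230050) - 150982) - 285450 = (229631 - 150982) - 285450 = 78649 - 285450 = -206801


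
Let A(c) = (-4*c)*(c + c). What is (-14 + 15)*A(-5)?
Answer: -200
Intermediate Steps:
A(c) = -8*c**2 (A(c) = (-4*c)*(2*c) = -8*c**2)
(-14 + 15)*A(-5) = (-14 + 15)*(-8*(-5)**2) = 1*(-8*25) = 1*(-200) = -200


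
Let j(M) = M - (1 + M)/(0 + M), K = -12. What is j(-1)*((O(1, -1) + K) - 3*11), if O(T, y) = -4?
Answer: 49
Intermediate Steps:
j(M) = M - (1 + M)/M
j(-1)*((O(1, -1) + K) - 3*11) = (-1 - 1 - 1/(-1))*((-4 - 12) - 3*11) = (-1 - 1 - 1*(-1))*(-16 - 33) = (-1 - 1 + 1)*(-49) = -1*(-49) = 49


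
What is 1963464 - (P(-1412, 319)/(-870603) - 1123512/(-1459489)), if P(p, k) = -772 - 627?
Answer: 2494846084863044441/1270635501867 ≈ 1.9635e+6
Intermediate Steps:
P(p, k) = -1399
1963464 - (P(-1412, 319)/(-870603) - 1123512/(-1459489)) = 1963464 - (-1399/(-870603) - 1123512/(-1459489)) = 1963464 - (-1399*(-1/870603) - 1123512*(-1/1459489)) = 1963464 - (1399/870603 + 1123512/1459489) = 1963464 - 1*980174742847/1270635501867 = 1963464 - 980174742847/1270635501867 = 2494846084863044441/1270635501867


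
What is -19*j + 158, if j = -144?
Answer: 2894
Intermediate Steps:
-19*j + 158 = -19*(-144) + 158 = 2736 + 158 = 2894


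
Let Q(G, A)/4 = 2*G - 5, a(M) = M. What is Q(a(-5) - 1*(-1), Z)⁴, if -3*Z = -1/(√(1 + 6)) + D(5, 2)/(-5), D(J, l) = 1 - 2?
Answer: 7311616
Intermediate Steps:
D(J, l) = -1
Z = -1/15 + √7/21 (Z = -(-1/(√(1 + 6)) - 1/(-5))/3 = -(-1/(√7) - 1*(-⅕))/3 = -(-√7/7 + ⅕)/3 = -(⅕ - √7/7)/3 = -1/15 + √7/21 ≈ 0.059321)
Q(G, A) = -20 + 8*G (Q(G, A) = 4*(2*G - 5) = 4*(-5 + 2*G) = -20 + 8*G)
Q(a(-5) - 1*(-1), Z)⁴ = (-20 + 8*(-5 - 1*(-1)))⁴ = (-20 + 8*(-5 + 1))⁴ = (-20 + 8*(-4))⁴ = (-20 - 32)⁴ = (-52)⁴ = 7311616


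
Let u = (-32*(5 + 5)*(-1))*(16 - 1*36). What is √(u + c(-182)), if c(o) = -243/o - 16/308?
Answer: 9*I*√6461598/286 ≈ 79.992*I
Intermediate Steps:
c(o) = -4/77 - 243/o (c(o) = -243/o - 16*1/308 = -243/o - 4/77 = -4/77 - 243/o)
u = -6400 (u = (-320*(-1))*(16 - 36) = -32*(-10)*(-20) = 320*(-20) = -6400)
√(u + c(-182)) = √(-6400 + (-4/77 - 243/(-182))) = √(-6400 + (-4/77 - 243*(-1/182))) = √(-6400 + (-4/77 + 243/182)) = √(-6400 + 367/286) = √(-1830033/286) = 9*I*√6461598/286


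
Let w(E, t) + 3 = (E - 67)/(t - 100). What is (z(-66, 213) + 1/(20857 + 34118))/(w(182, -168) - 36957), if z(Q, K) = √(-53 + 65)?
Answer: -268/544549090125 - 536*√3/9905395 ≈ -9.3725e-5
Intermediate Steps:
z(Q, K) = 2*√3 (z(Q, K) = √12 = 2*√3)
w(E, t) = -3 + (-67 + E)/(-100 + t) (w(E, t) = -3 + (E - 67)/(t - 100) = -3 + (-67 + E)/(-100 + t))
(z(-66, 213) + 1/(20857 + 34118))/(w(182, -168) - 36957) = (2*√3 + 1/(20857 + 34118))/((233 + 182 - 3*(-168))/(-100 - 168) - 36957) = (2*√3 + 1/54975)/((233 + 182 + 504)/(-268) - 36957) = (2*√3 + 1/54975)/(-1/268*919 - 36957) = (1/54975 + 2*√3)/(-919/268 - 36957) = (1/54975 + 2*√3)/(-9905395/268) = (1/54975 + 2*√3)*(-268/9905395) = -268/544549090125 - 536*√3/9905395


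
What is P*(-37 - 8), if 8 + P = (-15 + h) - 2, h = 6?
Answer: 855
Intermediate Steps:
P = -19 (P = -8 + ((-15 + 6) - 2) = -8 + (-9 - 2) = -8 - 11 = -19)
P*(-37 - 8) = -19*(-37 - 8) = -19*(-45) = 855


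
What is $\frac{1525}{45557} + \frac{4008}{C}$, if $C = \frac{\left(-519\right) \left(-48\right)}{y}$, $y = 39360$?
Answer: $\frac{49908868465}{7881361} \approx 6332.5$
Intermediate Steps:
$C = \frac{519}{820}$ ($C = \frac{\left(-519\right) \left(-48\right)}{39360} = 24912 \cdot \frac{1}{39360} = \frac{519}{820} \approx 0.63293$)
$\frac{1525}{45557} + \frac{4008}{C} = \frac{1525}{45557} + \frac{4008}{\frac{519}{820}} = 1525 \cdot \frac{1}{45557} + 4008 \cdot \frac{820}{519} = \frac{1525}{45557} + \frac{1095520}{173} = \frac{49908868465}{7881361}$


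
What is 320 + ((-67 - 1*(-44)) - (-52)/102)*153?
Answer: -3121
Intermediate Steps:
320 + ((-67 - 1*(-44)) - (-52)/102)*153 = 320 + ((-67 + 44) - (-52)/102)*153 = 320 + (-23 - 1*(-26/51))*153 = 320 + (-23 + 26/51)*153 = 320 - 1147/51*153 = 320 - 3441 = -3121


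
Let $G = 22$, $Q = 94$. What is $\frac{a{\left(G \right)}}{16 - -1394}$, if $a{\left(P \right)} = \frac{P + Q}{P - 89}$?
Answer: $- \frac{58}{47235} \approx -0.0012279$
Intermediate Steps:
$a{\left(P \right)} = \frac{94 + P}{-89 + P}$ ($a{\left(P \right)} = \frac{P + 94}{P - 89} = \frac{94 + P}{-89 + P}$)
$\frac{a{\left(G \right)}}{16 - -1394} = \frac{\frac{1}{-89 + 22} \left(94 + 22\right)}{16 - -1394} = \frac{\frac{1}{-67} \cdot 116}{16 + 1394} = \frac{\left(- \frac{1}{67}\right) 116}{1410} = \left(- \frac{116}{67}\right) \frac{1}{1410} = - \frac{58}{47235}$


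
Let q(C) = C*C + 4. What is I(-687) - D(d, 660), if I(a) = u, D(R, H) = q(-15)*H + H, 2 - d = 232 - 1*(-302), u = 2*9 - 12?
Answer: -151794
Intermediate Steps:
u = 6 (u = 18 - 12 = 6)
q(C) = 4 + C**2 (q(C) = C**2 + 4 = 4 + C**2)
d = -532 (d = 2 - (232 - 1*(-302)) = 2 - (232 + 302) = 2 - 1*534 = 2 - 534 = -532)
D(R, H) = 230*H (D(R, H) = (4 + (-15)**2)*H + H = (4 + 225)*H + H = 229*H + H = 230*H)
I(a) = 6
I(-687) - D(d, 660) = 6 - 230*660 = 6 - 1*151800 = 6 - 151800 = -151794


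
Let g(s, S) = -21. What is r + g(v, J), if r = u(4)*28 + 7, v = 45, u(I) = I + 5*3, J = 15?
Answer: 518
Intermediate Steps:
u(I) = 15 + I (u(I) = I + 15 = 15 + I)
r = 539 (r = (15 + 4)*28 + 7 = 19*28 + 7 = 532 + 7 = 539)
r + g(v, J) = 539 - 21 = 518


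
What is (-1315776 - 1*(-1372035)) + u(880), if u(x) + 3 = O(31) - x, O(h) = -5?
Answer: 55371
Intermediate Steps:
u(x) = -8 - x (u(x) = -3 + (-5 - x) = -8 - x)
(-1315776 - 1*(-1372035)) + u(880) = (-1315776 - 1*(-1372035)) + (-8 - 1*880) = (-1315776 + 1372035) + (-8 - 880) = 56259 - 888 = 55371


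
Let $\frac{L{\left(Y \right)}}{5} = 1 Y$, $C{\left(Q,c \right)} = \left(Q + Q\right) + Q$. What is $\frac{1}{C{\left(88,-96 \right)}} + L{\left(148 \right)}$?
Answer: $\frac{195361}{264} \approx 740.0$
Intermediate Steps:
$C{\left(Q,c \right)} = 3 Q$ ($C{\left(Q,c \right)} = 2 Q + Q = 3 Q$)
$L{\left(Y \right)} = 5 Y$ ($L{\left(Y \right)} = 5 \cdot 1 Y = 5 Y$)
$\frac{1}{C{\left(88,-96 \right)}} + L{\left(148 \right)} = \frac{1}{3 \cdot 88} + 5 \cdot 148 = \frac{1}{264} + 740 = \frac{195361}{264}$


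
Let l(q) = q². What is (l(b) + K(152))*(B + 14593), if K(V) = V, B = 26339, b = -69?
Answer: 201098916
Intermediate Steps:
(l(b) + K(152))*(B + 14593) = ((-69)² + 152)*(26339 + 14593) = (4761 + 152)*40932 = 4913*40932 = 201098916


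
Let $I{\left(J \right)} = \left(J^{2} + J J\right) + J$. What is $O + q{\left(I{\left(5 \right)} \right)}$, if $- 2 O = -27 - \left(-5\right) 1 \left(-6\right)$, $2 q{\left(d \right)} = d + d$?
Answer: $\frac{167}{2} \approx 83.5$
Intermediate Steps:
$I{\left(J \right)} = J + 2 J^{2}$ ($I{\left(J \right)} = \left(J^{2} + J^{2}\right) + J = 2 J^{2} + J = J + 2 J^{2}$)
$q{\left(d \right)} = d$ ($q{\left(d \right)} = \frac{d + d}{2} = \frac{2 d}{2} = d$)
$O = \frac{57}{2}$ ($O = - \frac{-27 - \left(-5\right) 1 \left(-6\right)}{2} = - \frac{-27 - \left(-5\right) \left(-6\right)}{2} = - \frac{-27 - 30}{2} = \left(- \frac{1}{2}\right) \left(-57\right) = \frac{57}{2} \approx 28.5$)
$O + q{\left(I{\left(5 \right)} \right)} = \frac{57}{2} + 5 \left(1 + 2 \cdot 5\right) = \frac{57}{2} + 5 \left(1 + 10\right) = \frac{57}{2} + 5 \cdot 11 = \frac{57}{2} + 55 = \frac{167}{2}$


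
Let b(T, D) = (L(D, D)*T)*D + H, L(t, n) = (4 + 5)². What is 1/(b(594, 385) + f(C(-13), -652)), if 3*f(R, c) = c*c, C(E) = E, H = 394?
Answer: 3/55997956 ≈ 5.3573e-8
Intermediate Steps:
f(R, c) = c²/3 (f(R, c) = (c*c)/3 = c²/3)
L(t, n) = 81 (L(t, n) = 9² = 81)
b(T, D) = 394 + 81*D*T (b(T, D) = (81*T)*D + 394 = 81*D*T + 394 = 394 + 81*D*T)
1/(b(594, 385) + f(C(-13), -652)) = 1/((394 + 81*385*594) + (⅓)*(-652)²) = 1/((394 + 18523890) + (⅓)*425104) = 1/(18524284 + 425104/3) = 1/(55997956/3) = 3/55997956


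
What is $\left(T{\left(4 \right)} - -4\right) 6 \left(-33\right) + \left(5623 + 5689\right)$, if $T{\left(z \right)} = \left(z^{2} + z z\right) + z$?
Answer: $3392$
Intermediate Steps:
$T{\left(z \right)} = z + 2 z^{2}$ ($T{\left(z \right)} = \left(z^{2} + z^{2}\right) + z = 2 z^{2} + z = z + 2 z^{2}$)
$\left(T{\left(4 \right)} - -4\right) 6 \left(-33\right) + \left(5623 + 5689\right) = \left(4 \left(1 + 2 \cdot 4\right) - -4\right) 6 \left(-33\right) + \left(5623 + 5689\right) = \left(4 \left(1 + 8\right) + 4\right) 6 \left(-33\right) + 11312 = \left(4 \cdot 9 + 4\right) 6 \left(-33\right) + 11312 = \left(36 + 4\right) 6 \left(-33\right) + 11312 = 40 \cdot 6 \left(-33\right) + 11312 = 240 \left(-33\right) + 11312 = -7920 + 11312 = 3392$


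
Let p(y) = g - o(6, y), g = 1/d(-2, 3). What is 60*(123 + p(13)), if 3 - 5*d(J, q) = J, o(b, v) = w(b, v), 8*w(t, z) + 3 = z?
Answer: 7365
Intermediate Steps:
w(t, z) = -3/8 + z/8
o(b, v) = -3/8 + v/8
d(J, q) = ⅗ - J/5
g = 1 (g = 1/(⅗ - ⅕*(-2)) = 1/(⅗ + ⅖) = 1/1 = 1)
p(y) = 11/8 - y/8 (p(y) = 1 - (-3/8 + y/8) = 1 + (3/8 - y/8) = 11/8 - y/8)
60*(123 + p(13)) = 60*(123 + (11/8 - ⅛*13)) = 60*(123 + (11/8 - 13/8)) = 60*(123 - ¼) = 60*(491/4) = 7365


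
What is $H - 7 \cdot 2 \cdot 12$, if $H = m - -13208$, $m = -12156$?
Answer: $884$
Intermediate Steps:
$H = 1052$ ($H = -12156 - -13208 = -12156 + 13208 = 1052$)
$H - 7 \cdot 2 \cdot 12 = 1052 - 7 \cdot 2 \cdot 12 = 1052 - 14 \cdot 12 = 1052 - 168 = 884$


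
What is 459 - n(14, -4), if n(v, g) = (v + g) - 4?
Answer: 453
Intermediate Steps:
n(v, g) = -4 + g + v (n(v, g) = (g + v) - 4 = -4 + g + v)
459 - n(14, -4) = 459 - (-4 - 4 + 14) = 459 - 1*6 = 459 - 6 = 453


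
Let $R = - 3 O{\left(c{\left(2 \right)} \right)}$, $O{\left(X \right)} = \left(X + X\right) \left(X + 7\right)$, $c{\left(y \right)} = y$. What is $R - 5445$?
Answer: $-5553$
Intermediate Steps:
$O{\left(X \right)} = 2 X \left(7 + X\right)$
$R = -108$ ($R = - 3 \cdot 2 \cdot 2 \left(7 + 2\right) = - 3 \cdot 2 \cdot 2 \cdot 9 = \left(-3\right) 36 = -108$)
$R - 5445 = -108 - 5445 = -5553$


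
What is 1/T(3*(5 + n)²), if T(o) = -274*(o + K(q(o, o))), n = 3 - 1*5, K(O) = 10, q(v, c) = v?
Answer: -1/10138 ≈ -9.8639e-5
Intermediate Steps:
n = -2 (n = 3 - 5 = -2)
T(o) = -2740 - 274*o (T(o) = -274*(o + 10) = -274*(10 + o) = -2740 - 274*o)
1/T(3*(5 + n)²) = 1/(-2740 - 822*(5 - 2)²) = 1/(-2740 - 822*3²) = 1/(-2740 - 822*9) = 1/(-2740 - 274*27) = 1/(-2740 - 7398) = 1/(-10138) = -1/10138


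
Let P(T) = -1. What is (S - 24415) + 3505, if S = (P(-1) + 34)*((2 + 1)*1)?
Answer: -20811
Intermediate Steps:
S = 99 (S = (-1 + 34)*((2 + 1)*1) = 33*(3*1) = 33*3 = 99)
(S - 24415) + 3505 = (99 - 24415) + 3505 = -24316 + 3505 = -20811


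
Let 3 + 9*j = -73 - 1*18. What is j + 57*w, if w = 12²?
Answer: 73778/9 ≈ 8197.6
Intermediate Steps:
w = 144
j = -94/9 (j = -⅓ + (-73 - 1*18)/9 = -⅓ + (-73 - 18)/9 = -⅓ + (⅑)*(-91) = -⅓ - 91/9 = -94/9 ≈ -10.444)
j + 57*w = -94/9 + 57*144 = -94/9 + 8208 = 73778/9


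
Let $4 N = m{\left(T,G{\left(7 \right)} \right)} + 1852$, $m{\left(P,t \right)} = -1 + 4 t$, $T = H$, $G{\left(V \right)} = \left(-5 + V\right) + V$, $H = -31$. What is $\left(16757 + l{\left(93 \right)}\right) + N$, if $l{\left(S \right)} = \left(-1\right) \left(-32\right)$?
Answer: $\frac{69043}{4} \approx 17261.0$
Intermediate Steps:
$G{\left(V \right)} = -5 + 2 V$
$T = -31$
$N = \frac{1887}{4}$ ($N = \frac{\left(-1 + 4 \left(-5 + 2 \cdot 7\right)\right) + 1852}{4} = \frac{\left(-1 + 4 \left(-5 + 14\right)\right) + 1852}{4} = \frac{\left(-1 + 4 \cdot 9\right) + 1852}{4} = \frac{\left(-1 + 36\right) + 1852}{4} = \frac{35 + 1852}{4} = \frac{1}{4} \cdot 1887 = \frac{1887}{4} \approx 471.75$)
$l{\left(S \right)} = 32$
$\left(16757 + l{\left(93 \right)}\right) + N = \left(16757 + 32\right) + \frac{1887}{4} = 16789 + \frac{1887}{4} = \frac{69043}{4}$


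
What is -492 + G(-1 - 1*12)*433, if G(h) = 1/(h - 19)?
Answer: -16177/32 ≈ -505.53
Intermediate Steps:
G(h) = 1/(-19 + h)
-492 + G(-1 - 1*12)*433 = -492 + 433/(-19 + (-1 - 1*12)) = -492 + 433/(-19 + (-1 - 12)) = -492 + 433/(-19 - 13) = -492 + 433/(-32) = -492 - 1/32*433 = -492 - 433/32 = -16177/32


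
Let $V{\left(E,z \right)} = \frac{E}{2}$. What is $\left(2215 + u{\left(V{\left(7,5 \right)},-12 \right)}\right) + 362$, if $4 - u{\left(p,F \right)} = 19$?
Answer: $2562$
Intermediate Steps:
$V{\left(E,z \right)} = \frac{E}{2}$ ($V{\left(E,z \right)} = E \frac{1}{2} = \frac{E}{2}$)
$u{\left(p,F \right)} = -15$ ($u{\left(p,F \right)} = 4 - 19 = -15$)
$\left(2215 + u{\left(V{\left(7,5 \right)},-12 \right)}\right) + 362 = \left(2215 - 15\right) + 362 = 2200 + 362 = 2562$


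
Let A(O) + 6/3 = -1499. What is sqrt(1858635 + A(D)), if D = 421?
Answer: sqrt(1857134) ≈ 1362.8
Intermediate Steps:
A(O) = -1501 (A(O) = -2 - 1499 = -1501)
sqrt(1858635 + A(D)) = sqrt(1858635 - 1501) = sqrt(1857134)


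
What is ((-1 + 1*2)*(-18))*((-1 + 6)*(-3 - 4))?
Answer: 630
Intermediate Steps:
((-1 + 1*2)*(-18))*((-1 + 6)*(-3 - 4)) = ((-1 + 2)*(-18))*(5*(-7)) = (1*(-18))*(-35) = -18*(-35) = 630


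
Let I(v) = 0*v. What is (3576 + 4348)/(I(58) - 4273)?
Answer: -7924/4273 ≈ -1.8544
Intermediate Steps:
I(v) = 0
(3576 + 4348)/(I(58) - 4273) = (3576 + 4348)/(0 - 4273) = 7924/(-4273) = 7924*(-1/4273) = -7924/4273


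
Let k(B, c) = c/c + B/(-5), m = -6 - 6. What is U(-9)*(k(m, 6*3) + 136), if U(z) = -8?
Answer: -5576/5 ≈ -1115.2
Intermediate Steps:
m = -12
k(B, c) = 1 - B/5 (k(B, c) = 1 + B*(-⅕) = 1 - B/5)
U(-9)*(k(m, 6*3) + 136) = -8*((1 - ⅕*(-12)) + 136) = -8*((1 + 12/5) + 136) = -8*(17/5 + 136) = -8*697/5 = -5576/5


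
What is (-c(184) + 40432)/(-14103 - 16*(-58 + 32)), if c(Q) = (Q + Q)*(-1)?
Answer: -40800/13687 ≈ -2.9809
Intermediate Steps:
c(Q) = -2*Q (c(Q) = (2*Q)*(-1) = -2*Q)
(-c(184) + 40432)/(-14103 - 16*(-58 + 32)) = (-(-2)*184 + 40432)/(-14103 - 16*(-58 + 32)) = (-1*(-368) + 40432)/(-14103 - 16*(-26)) = (368 + 40432)/(-14103 + 416) = 40800/(-13687) = 40800*(-1/13687) = -40800/13687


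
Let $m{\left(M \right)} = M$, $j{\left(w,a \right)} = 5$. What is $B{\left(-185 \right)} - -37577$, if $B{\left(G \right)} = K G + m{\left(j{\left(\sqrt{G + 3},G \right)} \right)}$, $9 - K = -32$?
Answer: $29997$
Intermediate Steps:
$K = 41$ ($K = 9 - -32 = 9 + 32 = 41$)
$B{\left(G \right)} = 5 + 41 G$ ($B{\left(G \right)} = 41 G + 5 = 5 + 41 G$)
$B{\left(-185 \right)} - -37577 = \left(5 + 41 \left(-185\right)\right) - -37577 = \left(5 - 7585\right) + 37577 = -7580 + 37577 = 29997$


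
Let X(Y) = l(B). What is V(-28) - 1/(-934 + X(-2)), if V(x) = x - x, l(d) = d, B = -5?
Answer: 1/939 ≈ 0.0010650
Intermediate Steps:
X(Y) = -5
V(x) = 0
V(-28) - 1/(-934 + X(-2)) = 0 - 1/(-934 - 5) = 0 - 1/(-939) = 0 - 1*(-1/939) = 0 + 1/939 = 1/939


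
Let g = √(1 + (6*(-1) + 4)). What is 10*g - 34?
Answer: -34 + 10*I ≈ -34.0 + 10.0*I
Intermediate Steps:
g = I (g = √(1 + (-6 + 4)) = √(1 - 2) = √(-1) = I ≈ 1.0*I)
10*g - 34 = 10*I - 34 = -34 + 10*I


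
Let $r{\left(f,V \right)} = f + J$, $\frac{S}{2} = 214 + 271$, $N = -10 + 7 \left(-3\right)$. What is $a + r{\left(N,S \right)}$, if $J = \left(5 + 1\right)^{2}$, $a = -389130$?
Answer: $-389125$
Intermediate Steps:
$N = -31$ ($N = -10 - 21 = -31$)
$S = 970$ ($S = 2 \left(214 + 271\right) = 2 \cdot 485 = 970$)
$J = 36$ ($J = 6^{2} = 36$)
$r{\left(f,V \right)} = 36 + f$ ($r{\left(f,V \right)} = f + 36 = 36 + f$)
$a + r{\left(N,S \right)} = -389130 + \left(36 - 31\right) = -389130 + 5 = -389125$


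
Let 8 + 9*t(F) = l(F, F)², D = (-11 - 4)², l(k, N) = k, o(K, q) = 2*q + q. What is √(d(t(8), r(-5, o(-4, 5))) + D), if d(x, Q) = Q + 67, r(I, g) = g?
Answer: √307 ≈ 17.521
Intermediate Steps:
o(K, q) = 3*q
D = 225 (D = (-15)² = 225)
t(F) = -8/9 + F²/9
d(x, Q) = 67 + Q
√(d(t(8), r(-5, o(-4, 5))) + D) = √((67 + 3*5) + 225) = √((67 + 15) + 225) = √(82 + 225) = √307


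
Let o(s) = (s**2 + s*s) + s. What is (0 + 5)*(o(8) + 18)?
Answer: 770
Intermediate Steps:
o(s) = s + 2*s**2 (o(s) = (s**2 + s**2) + s = 2*s**2 + s = s + 2*s**2)
(0 + 5)*(o(8) + 18) = (0 + 5)*(8*(1 + 2*8) + 18) = 5*(8*(1 + 16) + 18) = 5*(8*17 + 18) = 5*(136 + 18) = 5*154 = 770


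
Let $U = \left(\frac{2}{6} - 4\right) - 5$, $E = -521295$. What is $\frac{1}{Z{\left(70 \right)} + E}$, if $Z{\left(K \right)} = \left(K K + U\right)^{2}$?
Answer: $\frac{9}{210634621} \approx 4.2728 \cdot 10^{-8}$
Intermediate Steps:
$U = - \frac{26}{3}$ ($U = \left(2 \cdot \frac{1}{6} - 4\right) - 5 = \left(\frac{1}{3} - 4\right) - 5 = - \frac{11}{3} - 5 = - \frac{26}{3} \approx -8.6667$)
$Z{\left(K \right)} = \left(- \frac{26}{3} + K^{2}\right)^{2}$ ($Z{\left(K \right)} = \left(K K - \frac{26}{3}\right)^{2} = \left(K^{2} - \frac{26}{3}\right)^{2} = \left(- \frac{26}{3} + K^{2}\right)^{2}$)
$\frac{1}{Z{\left(70 \right)} + E} = \frac{1}{\frac{\left(-26 + 3 \cdot 70^{2}\right)^{2}}{9} - 521295} = \frac{1}{\frac{\left(-26 + 3 \cdot 4900\right)^{2}}{9} - 521295} = \frac{1}{\frac{\left(-26 + 14700\right)^{2}}{9} - 521295} = \frac{1}{\frac{14674^{2}}{9} - 521295} = \frac{1}{\frac{1}{9} \cdot 215326276 - 521295} = \frac{1}{\frac{215326276}{9} - 521295} = \frac{1}{\frac{210634621}{9}} = \frac{9}{210634621}$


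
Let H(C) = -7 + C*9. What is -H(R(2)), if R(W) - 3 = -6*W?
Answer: 88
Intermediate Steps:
R(W) = 3 - 6*W
H(C) = -7 + 9*C
-H(R(2)) = -(-7 + 9*(3 - 6*2)) = -(-7 + 9*(3 - 12)) = -(-7 + 9*(-9)) = -(-7 - 81) = -1*(-88) = 88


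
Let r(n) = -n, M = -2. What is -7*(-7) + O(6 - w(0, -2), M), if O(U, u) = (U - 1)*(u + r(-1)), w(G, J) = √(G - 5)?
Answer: 44 + I*√5 ≈ 44.0 + 2.2361*I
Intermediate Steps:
w(G, J) = √(-5 + G)
O(U, u) = (1 + u)*(-1 + U) (O(U, u) = (U - 1)*(u - 1*(-1)) = (-1 + U)*(u + 1) = (-1 + U)*(1 + u) = (1 + u)*(-1 + U))
-7*(-7) + O(6 - w(0, -2), M) = -7*(-7) + (-1 + (6 - √(-5 + 0)) - 1*(-2) + (6 - √(-5 + 0))*(-2)) = 49 + (-1 + (6 - √(-5)) + 2 + (6 - √(-5))*(-2)) = 49 + (-1 + (6 - I*√5) + 2 + (6 - I*√5)*(-2)) = 49 + (-1 + (6 - I*√5) + 2 + (-12 + 2*I*√5)) = 49 + (-5 + I*√5) = 44 + I*√5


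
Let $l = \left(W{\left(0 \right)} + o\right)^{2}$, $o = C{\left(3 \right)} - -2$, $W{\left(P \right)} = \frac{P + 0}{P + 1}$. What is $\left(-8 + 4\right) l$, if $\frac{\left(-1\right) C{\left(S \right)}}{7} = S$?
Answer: $-1444$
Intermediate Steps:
$C{\left(S \right)} = - 7 S$
$W{\left(P \right)} = \frac{P}{1 + P}$
$o = -19$ ($o = \left(-7\right) 3 - -2 = -21 + 2 = -19$)
$l = 361$ ($l = \left(\frac{0}{1 + 0} - 19\right)^{2} = \left(\frac{0}{1} - 19\right)^{2} = \left(0 \cdot 1 - 19\right)^{2} = \left(0 - 19\right)^{2} = \left(-19\right)^{2} = 361$)
$\left(-8 + 4\right) l = \left(-8 + 4\right) 361 = \left(-4\right) 361 = -1444$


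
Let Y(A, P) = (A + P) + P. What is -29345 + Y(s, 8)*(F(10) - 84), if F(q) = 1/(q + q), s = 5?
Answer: -622159/20 ≈ -31108.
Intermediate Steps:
F(q) = 1/(2*q)
Y(A, P) = A + 2*P
-29345 + Y(s, 8)*(F(10) - 84) = -29345 + (5 + 2*8)*((½)/10 - 84) = -29345 + (5 + 16)*((½)*(⅒) - 84) = -29345 + 21*(1/20 - 84) = -29345 + 21*(-1679/20) = -29345 - 35259/20 = -622159/20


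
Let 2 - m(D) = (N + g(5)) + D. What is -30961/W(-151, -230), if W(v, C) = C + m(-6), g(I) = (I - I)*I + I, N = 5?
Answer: 30961/232 ≈ 133.45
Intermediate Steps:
g(I) = I (g(I) = 0*I + I = 0 + I = I)
m(D) = -8 - D (m(D) = 2 - ((5 + 5) + D) = 2 - (10 + D) = 2 + (-10 - D) = -8 - D)
W(v, C) = -2 + C (W(v, C) = C + (-8 - 1*(-6)) = C + (-8 + 6) = C - 2 = -2 + C)
-30961/W(-151, -230) = -30961/(-2 - 230) = -30961/(-232) = -30961*(-1/232) = 30961/232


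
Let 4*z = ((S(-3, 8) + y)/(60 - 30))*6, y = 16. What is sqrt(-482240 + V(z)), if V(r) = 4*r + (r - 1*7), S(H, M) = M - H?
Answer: 3*I*sqrt(214329)/2 ≈ 694.44*I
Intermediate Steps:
z = 27/20 (z = ((((8 - 1*(-3)) + 16)/(60 - 30))*6)/4 = ((((8 + 3) + 16)/30)*6)/4 = (((11 + 16)*(1/30))*6)/4 = ((27*(1/30))*6)/4 = ((9/10)*6)/4 = (1/4)*(27/5) = 27/20 ≈ 1.3500)
V(r) = -7 + 5*r (V(r) = 4*r + (r - 7) = 4*r + (-7 + r) = -7 + 5*r)
sqrt(-482240 + V(z)) = sqrt(-482240 + (-7 + 5*(27/20))) = sqrt(-482240 + (-7 + 27/4)) = sqrt(-482240 - 1/4) = sqrt(-1928961/4) = 3*I*sqrt(214329)/2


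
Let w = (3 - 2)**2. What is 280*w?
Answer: 280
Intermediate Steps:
w = 1 (w = 1**2 = 1)
280*w = 280*1 = 280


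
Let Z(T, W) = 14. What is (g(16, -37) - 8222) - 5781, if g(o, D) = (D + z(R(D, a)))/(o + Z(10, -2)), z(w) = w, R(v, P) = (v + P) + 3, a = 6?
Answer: -84031/6 ≈ -14005.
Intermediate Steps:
R(v, P) = 3 + P + v (R(v, P) = (P + v) + 3 = 3 + P + v)
g(o, D) = (9 + 2*D)/(14 + o) (g(o, D) = (D + (3 + 6 + D))/(o + 14) = (D + (9 + D))/(14 + o) = (9 + 2*D)/(14 + o))
(g(16, -37) - 8222) - 5781 = ((9 + 2*(-37))/(14 + 16) - 8222) - 5781 = ((9 - 74)/30 - 8222) - 5781 = ((1/30)*(-65) - 8222) - 5781 = (-13/6 - 8222) - 5781 = -49345/6 - 5781 = -84031/6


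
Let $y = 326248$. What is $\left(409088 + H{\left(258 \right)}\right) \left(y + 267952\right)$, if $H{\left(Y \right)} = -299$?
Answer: $242902423800$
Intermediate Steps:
$\left(409088 + H{\left(258 \right)}\right) \left(y + 267952\right) = \left(409088 - 299\right) \left(326248 + 267952\right) = 408789 \cdot 594200 = 242902423800$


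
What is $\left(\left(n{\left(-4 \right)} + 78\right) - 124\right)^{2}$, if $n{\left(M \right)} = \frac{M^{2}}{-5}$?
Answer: $\frac{60516}{25} \approx 2420.6$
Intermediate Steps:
$n{\left(M \right)} = - \frac{M^{2}}{5}$ ($n{\left(M \right)} = M^{2} \left(- \frac{1}{5}\right) = - \frac{M^{2}}{5}$)
$\left(\left(n{\left(-4 \right)} + 78\right) - 124\right)^{2} = \left(\left(- \frac{\left(-4\right)^{2}}{5} + 78\right) - 124\right)^{2} = \left(\left(\left(- \frac{1}{5}\right) 16 + 78\right) - 124\right)^{2} = \left(\left(- \frac{16}{5} + 78\right) - 124\right)^{2} = \left(\frac{374}{5} - 124\right)^{2} = \left(- \frac{246}{5}\right)^{2} = \frac{60516}{25}$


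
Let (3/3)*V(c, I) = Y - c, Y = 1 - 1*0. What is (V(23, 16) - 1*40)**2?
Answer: 3844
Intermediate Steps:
Y = 1 (Y = 1 + 0 = 1)
V(c, I) = 1 - c
(V(23, 16) - 1*40)**2 = ((1 - 1*23) - 1*40)**2 = ((1 - 23) - 40)**2 = (-22 - 40)**2 = (-62)**2 = 3844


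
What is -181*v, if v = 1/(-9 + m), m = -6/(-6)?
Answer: 181/8 ≈ 22.625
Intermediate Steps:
m = 1 (m = -6*(-⅙) = 1)
v = -⅛ (v = 1/(-9 + 1) = 1/(-8) = -⅛ ≈ -0.12500)
-181*v = -181*(-⅛) = 181/8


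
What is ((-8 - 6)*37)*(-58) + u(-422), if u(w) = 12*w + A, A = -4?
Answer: 24976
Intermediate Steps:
u(w) = -4 + 12*w (u(w) = 12*w - 4 = -4 + 12*w)
((-8 - 6)*37)*(-58) + u(-422) = ((-8 - 6)*37)*(-58) + (-4 + 12*(-422)) = -14*37*(-58) + (-4 - 5064) = -518*(-58) - 5068 = 30044 - 5068 = 24976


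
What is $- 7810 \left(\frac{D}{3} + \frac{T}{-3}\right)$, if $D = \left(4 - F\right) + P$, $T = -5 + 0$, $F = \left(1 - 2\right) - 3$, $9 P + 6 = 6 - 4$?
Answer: $- \frac{882530}{27} \approx -32686.0$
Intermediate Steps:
$P = - \frac{4}{9}$ ($P = - \frac{2}{3} + \frac{6 - 4}{9} = - \frac{2}{3} + \frac{1}{9} \cdot 2 = - \frac{2}{3} + \frac{2}{9} = - \frac{4}{9} \approx -0.44444$)
$F = -4$ ($F = -1 - 3 = -4$)
$T = -5$
$D = \frac{68}{9}$ ($D = \left(4 - -4\right) - \frac{4}{9} = \left(4 + 4\right) - \frac{4}{9} = 8 - \frac{4}{9} = \frac{68}{9} \approx 7.5556$)
$- 7810 \left(\frac{D}{3} + \frac{T}{-3}\right) = - 7810 \left(\frac{68}{9 \cdot 3} - \frac{5}{-3}\right) = - 7810 \left(\frac{68}{9} \cdot \frac{1}{3} - - \frac{5}{3}\right) = - 7810 \left(\frac{68}{27} + \frac{5}{3}\right) = \left(-7810\right) \frac{113}{27} = - \frac{882530}{27}$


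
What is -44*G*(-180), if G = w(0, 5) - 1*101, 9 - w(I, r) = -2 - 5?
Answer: -673200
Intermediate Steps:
w(I, r) = 16 (w(I, r) = 9 - (-2 - 5) = 9 - 1*(-7) = 9 + 7 = 16)
G = -85 (G = 16 - 1*101 = 16 - 101 = -85)
-44*G*(-180) = -44*(-85)*(-180) = 3740*(-180) = -673200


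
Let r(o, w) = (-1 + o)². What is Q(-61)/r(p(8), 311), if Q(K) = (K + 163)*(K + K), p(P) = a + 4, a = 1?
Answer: -3111/4 ≈ -777.75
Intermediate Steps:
p(P) = 5 (p(P) = 1 + 4 = 5)
Q(K) = 2*K*(163 + K) (Q(K) = (163 + K)*(2*K) = 2*K*(163 + K))
Q(-61)/r(p(8), 311) = (2*(-61)*(163 - 61))/((-1 + 5)²) = (2*(-61)*102)/(4²) = -12444/16 = -12444*1/16 = -3111/4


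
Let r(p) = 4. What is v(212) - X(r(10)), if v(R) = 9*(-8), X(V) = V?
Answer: -76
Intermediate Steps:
v(R) = -72
v(212) - X(r(10)) = -72 - 1*4 = -72 - 4 = -76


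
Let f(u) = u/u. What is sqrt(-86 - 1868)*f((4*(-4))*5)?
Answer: I*sqrt(1954) ≈ 44.204*I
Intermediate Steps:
f(u) = 1
sqrt(-86 - 1868)*f((4*(-4))*5) = sqrt(-86 - 1868)*1 = sqrt(-1954)*1 = (I*sqrt(1954))*1 = I*sqrt(1954)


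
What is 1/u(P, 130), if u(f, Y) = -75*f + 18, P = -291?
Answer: 1/21843 ≈ 4.5781e-5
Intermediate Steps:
u(f, Y) = 18 - 75*f
1/u(P, 130) = 1/(18 - 75*(-291)) = 1/(18 + 21825) = 1/21843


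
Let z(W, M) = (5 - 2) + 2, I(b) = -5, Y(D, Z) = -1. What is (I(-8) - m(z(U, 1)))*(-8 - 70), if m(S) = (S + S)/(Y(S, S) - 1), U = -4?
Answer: 0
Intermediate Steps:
z(W, M) = 5 (z(W, M) = 3 + 2 = 5)
m(S) = -S (m(S) = (S + S)/(-1 - 1) = (2*S)/(-2) = (2*S)*(-½) = -S)
(I(-8) - m(z(U, 1)))*(-8 - 70) = (-5 - (-1)*5)*(-8 - 70) = (-5 - 1*(-5))*(-78) = (-5 + 5)*(-78) = 0*(-78) = 0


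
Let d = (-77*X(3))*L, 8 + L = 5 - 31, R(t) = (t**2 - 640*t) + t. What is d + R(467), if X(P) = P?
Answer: -72470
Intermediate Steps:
R(t) = t**2 - 639*t
L = -34 (L = -8 + (5 - 31) = -8 - 26 = -34)
d = 7854 (d = -77*3*(-34) = -231*(-34) = 7854)
d + R(467) = 7854 + 467*(-639 + 467) = 7854 + 467*(-172) = 7854 - 80324 = -72470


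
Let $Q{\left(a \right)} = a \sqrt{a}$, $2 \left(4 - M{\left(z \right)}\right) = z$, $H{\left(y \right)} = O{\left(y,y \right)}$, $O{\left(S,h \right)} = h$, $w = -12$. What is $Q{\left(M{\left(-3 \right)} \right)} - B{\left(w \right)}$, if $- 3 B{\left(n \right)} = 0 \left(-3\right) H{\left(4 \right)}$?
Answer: $\frac{11 \sqrt{22}}{4} \approx 12.899$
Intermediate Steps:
$H{\left(y \right)} = y$
$B{\left(n \right)} = 0$ ($B{\left(n \right)} = - \frac{0 \left(-3\right) 4}{3} = - \frac{0 \cdot 4}{3} = \left(- \frac{1}{3}\right) 0 = 0$)
$M{\left(z \right)} = 4 - \frac{z}{2}$
$Q{\left(a \right)} = a^{\frac{3}{2}}$
$Q{\left(M{\left(-3 \right)} \right)} - B{\left(w \right)} = \left(4 - - \frac{3}{2}\right)^{\frac{3}{2}} - 0 = \left(4 + \frac{3}{2}\right)^{\frac{3}{2}} + 0 = \left(\frac{11}{2}\right)^{\frac{3}{2}} + 0 = \frac{11 \sqrt{22}}{4} + 0 = \frac{11 \sqrt{22}}{4}$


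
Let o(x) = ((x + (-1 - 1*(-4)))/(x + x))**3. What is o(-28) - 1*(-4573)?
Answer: 803107593/175616 ≈ 4573.1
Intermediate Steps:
o(x) = (3 + x)**3/(8*x**3) (o(x) = ((x + (-1 + 4))/((2*x)))**3 = ((x + 3)*(1/(2*x)))**3 = ((3 + x)*(1/(2*x)))**3 = ((3 + x)/(2*x))**3 = (3 + x)**3/(8*x**3))
o(-28) - 1*(-4573) = (1/8)*(3 - 28)**3/(-28)**3 - 1*(-4573) = (1/8)*(-1/21952)*(-25)**3 + 4573 = (1/8)*(-1/21952)*(-15625) + 4573 = 15625/175616 + 4573 = 803107593/175616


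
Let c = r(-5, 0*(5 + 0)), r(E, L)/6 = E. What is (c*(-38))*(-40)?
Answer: -45600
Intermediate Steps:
r(E, L) = 6*E
c = -30 (c = 6*(-5) = -30)
(c*(-38))*(-40) = -30*(-38)*(-40) = 1140*(-40) = -45600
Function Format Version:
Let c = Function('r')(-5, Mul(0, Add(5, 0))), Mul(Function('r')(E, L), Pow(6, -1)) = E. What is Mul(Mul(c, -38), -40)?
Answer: -45600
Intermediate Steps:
Function('r')(E, L) = Mul(6, E)
c = -30 (c = Mul(6, -5) = -30)
Mul(Mul(c, -38), -40) = Mul(Mul(-30, -38), -40) = Mul(1140, -40) = -45600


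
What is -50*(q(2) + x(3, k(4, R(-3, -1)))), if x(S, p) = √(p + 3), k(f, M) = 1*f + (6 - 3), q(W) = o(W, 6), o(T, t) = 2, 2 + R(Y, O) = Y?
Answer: -100 - 50*√10 ≈ -258.11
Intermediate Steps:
R(Y, O) = -2 + Y
q(W) = 2
k(f, M) = 3 + f (k(f, M) = f + 3 = 3 + f)
x(S, p) = √(3 + p)
-50*(q(2) + x(3, k(4, R(-3, -1)))) = -50*(2 + √(3 + (3 + 4))) = -50*(2 + √(3 + 7)) = -50*(2 + √10) = -100 - 50*√10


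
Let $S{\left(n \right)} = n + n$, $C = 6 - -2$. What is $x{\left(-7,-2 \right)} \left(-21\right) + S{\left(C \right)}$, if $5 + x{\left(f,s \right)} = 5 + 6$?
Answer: $-110$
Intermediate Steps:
$C = 8$ ($C = 6 + 2 = 8$)
$x{\left(f,s \right)} = 6$ ($x{\left(f,s \right)} = -5 + \left(5 + 6\right) = -5 + 11 = 6$)
$S{\left(n \right)} = 2 n$
$x{\left(-7,-2 \right)} \left(-21\right) + S{\left(C \right)} = 6 \left(-21\right) + 2 \cdot 8 = -126 + 16 = -110$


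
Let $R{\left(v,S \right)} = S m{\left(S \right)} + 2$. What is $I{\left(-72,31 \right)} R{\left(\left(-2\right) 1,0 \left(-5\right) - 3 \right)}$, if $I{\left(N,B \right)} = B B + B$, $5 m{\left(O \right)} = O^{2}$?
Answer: $- \frac{16864}{5} \approx -3372.8$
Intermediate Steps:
$m{\left(O \right)} = \frac{O^{2}}{5}$
$I{\left(N,B \right)} = B + B^{2}$ ($I{\left(N,B \right)} = B^{2} + B = B + B^{2}$)
$R{\left(v,S \right)} = 2 + \frac{S^{3}}{5}$ ($R{\left(v,S \right)} = S \frac{S^{2}}{5} + 2 = \frac{S^{3}}{5} + 2 = 2 + \frac{S^{3}}{5}$)
$I{\left(-72,31 \right)} R{\left(\left(-2\right) 1,0 \left(-5\right) - 3 \right)} = 31 \left(1 + 31\right) \left(2 + \frac{\left(0 \left(-5\right) - 3\right)^{3}}{5}\right) = 31 \cdot 32 \left(2 + \frac{\left(0 - 3\right)^{3}}{5}\right) = 992 \left(2 + \frac{\left(-3\right)^{3}}{5}\right) = 992 \left(2 + \frac{1}{5} \left(-27\right)\right) = 992 \left(2 - \frac{27}{5}\right) = 992 \left(- \frac{17}{5}\right) = - \frac{16864}{5}$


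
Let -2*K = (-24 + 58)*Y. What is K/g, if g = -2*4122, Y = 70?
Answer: 595/4122 ≈ 0.14435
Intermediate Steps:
g = -8244
K = -1190 (K = -(-24 + 58)*70/2 = -17*70 = -½*2380 = -1190)
K/g = -1190/(-8244) = -1190*(-1/8244) = 595/4122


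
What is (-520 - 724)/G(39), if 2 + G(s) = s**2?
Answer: -1244/1519 ≈ -0.81896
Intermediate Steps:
G(s) = -2 + s**2
(-520 - 724)/G(39) = (-520 - 724)/(-2 + 39**2) = -1244/(-2 + 1521) = -1244/1519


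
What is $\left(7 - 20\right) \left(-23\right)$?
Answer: $299$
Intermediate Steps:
$\left(7 - 20\right) \left(-23\right) = \left(-13\right) \left(-23\right) = 299$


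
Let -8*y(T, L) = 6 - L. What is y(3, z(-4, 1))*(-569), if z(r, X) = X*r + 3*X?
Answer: 3983/8 ≈ 497.88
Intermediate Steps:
z(r, X) = 3*X + X*r
y(T, L) = -3/4 + L/8 (y(T, L) = -(6 - L)/8 = -3/4 + L/8)
y(3, z(-4, 1))*(-569) = (-3/4 + (1*(3 - 4))/8)*(-569) = (-3/4 + (1*(-1))/8)*(-569) = (-3/4 + (1/8)*(-1))*(-569) = (-3/4 - 1/8)*(-569) = -7/8*(-569) = 3983/8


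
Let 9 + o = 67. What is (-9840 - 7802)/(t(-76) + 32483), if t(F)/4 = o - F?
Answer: -17642/33019 ≈ -0.53430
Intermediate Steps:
o = 58 (o = -9 + 67 = 58)
t(F) = 232 - 4*F (t(F) = 4*(58 - F) = 232 - 4*F)
(-9840 - 7802)/(t(-76) + 32483) = (-9840 - 7802)/((232 - 4*(-76)) + 32483) = -17642/((232 + 304) + 32483) = -17642/(536 + 32483) = -17642/33019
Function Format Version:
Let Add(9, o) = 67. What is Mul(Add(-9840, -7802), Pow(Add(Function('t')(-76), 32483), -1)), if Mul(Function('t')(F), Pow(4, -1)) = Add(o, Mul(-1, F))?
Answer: Rational(-17642, 33019) ≈ -0.53430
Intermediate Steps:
o = 58 (o = Add(-9, 67) = 58)
Function('t')(F) = Add(232, Mul(-4, F)) (Function('t')(F) = Mul(4, Add(58, Mul(-1, F))) = Add(232, Mul(-4, F)))
Mul(Add(-9840, -7802), Pow(Add(Function('t')(-76), 32483), -1)) = Mul(Add(-9840, -7802), Pow(Add(Add(232, Mul(-4, -76)), 32483), -1)) = Mul(-17642, Pow(Add(Add(232, 304), 32483), -1)) = Mul(-17642, Pow(Add(536, 32483), -1)) = Mul(-17642, Pow(33019, -1)) = Mul(-17642, Rational(1, 33019)) = Rational(-17642, 33019)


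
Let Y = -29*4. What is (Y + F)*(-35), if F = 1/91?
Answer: 52775/13 ≈ 4059.6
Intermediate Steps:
Y = -116
F = 1/91 ≈ 0.010989
(Y + F)*(-35) = (-116 + 1/91)*(-35) = -10555/91*(-35) = 52775/13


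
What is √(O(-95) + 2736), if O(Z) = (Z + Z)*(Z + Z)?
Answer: 2*√9709 ≈ 197.07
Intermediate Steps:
O(Z) = 4*Z² (O(Z) = (2*Z)*(2*Z) = 4*Z²)
√(O(-95) + 2736) = √(4*(-95)² + 2736) = √(4*9025 + 2736) = √(36100 + 2736) = √38836 = 2*√9709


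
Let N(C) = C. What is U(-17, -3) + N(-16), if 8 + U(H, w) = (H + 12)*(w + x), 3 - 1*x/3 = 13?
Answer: 141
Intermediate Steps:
x = -30 (x = 9 - 3*13 = 9 - 39 = -30)
U(H, w) = -8 + (-30 + w)*(12 + H) (U(H, w) = -8 + (H + 12)*(w - 30) = -8 + (12 + H)*(-30 + w) = -8 + (-30 + w)*(12 + H))
U(-17, -3) + N(-16) = (-368 - 30*(-17) + 12*(-3) - 17*(-3)) - 16 = (-368 + 510 - 36 + 51) - 16 = 157 - 16 = 141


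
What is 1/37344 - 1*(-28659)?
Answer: 1070241697/37344 ≈ 28659.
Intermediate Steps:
1/37344 - 1*(-28659) = 1/37344 + 28659 = 1070241697/37344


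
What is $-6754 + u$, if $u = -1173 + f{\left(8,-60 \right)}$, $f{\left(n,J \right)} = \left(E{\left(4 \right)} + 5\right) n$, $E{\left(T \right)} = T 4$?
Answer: $-7759$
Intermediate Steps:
$E{\left(T \right)} = 4 T$
$f{\left(n,J \right)} = 21 n$ ($f{\left(n,J \right)} = \left(4 \cdot 4 + 5\right) n = \left(16 + 5\right) n = 21 n$)
$u = -1005$ ($u = -1173 + 21 \cdot 8 = -1173 + 168 = -1005$)
$-6754 + u = -6754 - 1005 = -7759$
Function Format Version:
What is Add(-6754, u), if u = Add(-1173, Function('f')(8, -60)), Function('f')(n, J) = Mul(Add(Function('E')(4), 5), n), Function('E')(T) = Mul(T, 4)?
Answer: -7759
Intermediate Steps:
Function('E')(T) = Mul(4, T)
Function('f')(n, J) = Mul(21, n) (Function('f')(n, J) = Mul(Add(Mul(4, 4), 5), n) = Mul(Add(16, 5), n) = Mul(21, n))
u = -1005 (u = Add(-1173, Mul(21, 8)) = Add(-1173, 168) = -1005)
Add(-6754, u) = Add(-6754, -1005) = -7759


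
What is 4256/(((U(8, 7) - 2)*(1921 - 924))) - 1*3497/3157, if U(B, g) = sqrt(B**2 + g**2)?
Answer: -353157097/343080661 + 4256*sqrt(113)/108673 ≈ -0.61306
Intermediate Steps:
4256/(((U(8, 7) - 2)*(1921 - 924))) - 1*3497/3157 = 4256/(((sqrt(8**2 + 7**2) - 2)*(1921 - 924))) - 1*3497/3157 = 4256/(((sqrt(64 + 49) - 2)*997)) - 3497*1/3157 = 4256/(((sqrt(113) - 2)*997)) - 3497/3157 = 4256/(((-2 + sqrt(113))*997)) - 3497/3157 = 4256/(-1994 + 997*sqrt(113)) - 3497/3157 = -3497/3157 + 4256/(-1994 + 997*sqrt(113))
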